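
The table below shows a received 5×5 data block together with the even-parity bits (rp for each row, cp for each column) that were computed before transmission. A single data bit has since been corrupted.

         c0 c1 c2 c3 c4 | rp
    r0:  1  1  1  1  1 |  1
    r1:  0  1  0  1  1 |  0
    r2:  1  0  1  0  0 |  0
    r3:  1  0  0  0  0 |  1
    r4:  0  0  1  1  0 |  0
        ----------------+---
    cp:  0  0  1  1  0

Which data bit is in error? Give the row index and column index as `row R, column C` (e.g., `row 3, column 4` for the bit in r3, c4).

Recompute each row's even parity and compare to rp:
  r0: data parity 1, sent rp 1 → ok
  r1: data parity 1, sent rp 0 → mismatch
  r2: data parity 0, sent rp 0 → ok
  r3: data parity 1, sent rp 1 → ok
  r4: data parity 0, sent rp 0 → ok
Recompute each column's even parity and compare to cp:
  c0: data parity 1, sent cp 0 → mismatch
  c1: data parity 0, sent cp 0 → ok
  c2: data parity 1, sent cp 1 → ok
  c3: data parity 1, sent cp 1 → ok
  c4: data parity 0, sent cp 0 → ok
Exactly one row (r1) and one column (c0) fail → the flipped bit is at their intersection.

row 1, column 0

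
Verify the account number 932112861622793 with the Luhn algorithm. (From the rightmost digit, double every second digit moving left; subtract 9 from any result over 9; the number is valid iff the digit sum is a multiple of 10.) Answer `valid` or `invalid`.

From the right, keep odd positions and double even positions (subtract 9 from any doubled value over 9):
  doubled (positions 2,4,...): 9 4 3 3 4 2 6 → sum 31
  kept (positions 1,3,...): 3 7 2 1 8 1 2 9 → sum 33
Total = 64.
64 mod 10 = 4, so the number is invalid.

invalid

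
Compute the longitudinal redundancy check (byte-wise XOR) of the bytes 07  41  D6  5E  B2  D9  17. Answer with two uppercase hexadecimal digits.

XOR the bytes together:
  start with 0x07
  0x07 ⊕ 0x41 = 0x46
  0x46 ⊕ 0xD6 = 0x90
  0x90 ⊕ 0x5E = 0xCE
  0xCE ⊕ 0xB2 = 0x7C
  0x7C ⊕ 0xD9 = 0xA5
  0xA5 ⊕ 0x17 = 0xB2

B2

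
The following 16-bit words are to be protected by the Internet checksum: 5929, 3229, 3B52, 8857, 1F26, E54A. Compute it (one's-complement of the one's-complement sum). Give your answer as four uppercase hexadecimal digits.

AC92

One's-complement addition (fold any carry out of bit 15 back into bit 0):
  0x5929 + 0x3229 = 0x08B52
  0x8B52 + 0x3B52 = 0x0C6A4
  0xC6A4 + 0x8857 = 0x14EFB → wrap carry → 0x4EFC
  0x4EFC + 0x1F26 = 0x06E22
  0x6E22 + 0xE54A = 0x1536C → wrap carry → 0x536D
One's-complement sum = 0x536D.
Checksum = ~0x536D & 0xFFFF = 0xAC92.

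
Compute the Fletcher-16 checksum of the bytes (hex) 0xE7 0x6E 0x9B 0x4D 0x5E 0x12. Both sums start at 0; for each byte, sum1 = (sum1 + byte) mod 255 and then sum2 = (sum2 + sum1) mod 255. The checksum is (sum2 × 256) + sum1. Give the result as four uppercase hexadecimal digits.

Running sums (mod 255):
  after byte 0 (0xE7): sum1=231, sum2=231
  after byte 1 (0x6E): sum1=86, sum2=62
  after byte 2 (0x9B): sum1=241, sum2=48
  after byte 3 (0x4D): sum1=63, sum2=111
  after byte 4 (0x5E): sum1=157, sum2=13
  after byte 5 (0x12): sum1=175, sum2=188
Checksum = sum2·256 + sum1 = 188·256 + 175 = 48303 = 0xBCAF.

BCAF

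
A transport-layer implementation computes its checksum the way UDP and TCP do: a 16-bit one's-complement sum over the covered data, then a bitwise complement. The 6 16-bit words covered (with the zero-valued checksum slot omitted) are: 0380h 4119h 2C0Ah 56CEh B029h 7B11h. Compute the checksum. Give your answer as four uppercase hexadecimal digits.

One's-complement addition (fold any carry out of bit 15 back into bit 0):
  0x0380 + 0x4119 = 0x04499
  0x4499 + 0x2C0A = 0x070A3
  0x70A3 + 0x56CE = 0x0C771
  0xC771 + 0xB029 = 0x1779A → wrap carry → 0x779B
  0x779B + 0x7B11 = 0x0F2AC
One's-complement sum = 0xF2AC.
Checksum = ~0xF2AC & 0xFFFF = 0x0D53.

0D53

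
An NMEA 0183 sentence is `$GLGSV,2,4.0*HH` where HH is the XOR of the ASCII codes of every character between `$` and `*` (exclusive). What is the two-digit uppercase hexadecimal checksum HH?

51

XOR the ASCII codes of the payload characters:
  'G' = 0x47 → acc = 0x47
  'L' = 0x4C → acc = 0x0B
  'G' = 0x47 → acc = 0x4C
  'S' = 0x53 → acc = 0x1F
  'V' = 0x56 → acc = 0x49
  ',' = 0x2C → acc = 0x65
  '2' = 0x32 → acc = 0x57
  ',' = 0x2C → acc = 0x7B
  '4' = 0x34 → acc = 0x4F
  '.' = 0x2E → acc = 0x61
  '0' = 0x30 → acc = 0x51
Checksum = 0x51.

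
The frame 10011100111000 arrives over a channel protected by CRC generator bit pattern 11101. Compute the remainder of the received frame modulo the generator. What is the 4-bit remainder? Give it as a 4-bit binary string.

0010

Modulo-2 division of 10011100111000 by 11101:
  pos 0: 10011 XOR 11101 = 01110
  pos 1: 11101 XOR 11101 = 00000
  pos 8: 11100 XOR 11101 = 00001
Remainder = 0010 (nonzero — an error is detected).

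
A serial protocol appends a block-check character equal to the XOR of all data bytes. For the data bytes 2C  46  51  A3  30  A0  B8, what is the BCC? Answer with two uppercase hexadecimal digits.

XOR the bytes together:
  start with 0x2C
  0x2C ⊕ 0x46 = 0x6A
  0x6A ⊕ 0x51 = 0x3B
  0x3B ⊕ 0xA3 = 0x98
  0x98 ⊕ 0x30 = 0xA8
  0xA8 ⊕ 0xA0 = 0x08
  0x08 ⊕ 0xB8 = 0xB0

B0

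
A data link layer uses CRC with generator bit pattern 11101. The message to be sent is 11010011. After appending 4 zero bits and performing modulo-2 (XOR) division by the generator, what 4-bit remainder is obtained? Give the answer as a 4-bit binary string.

Append 4 zeros: 110100110000. Divide by 11101 (XOR where the leading bit is 1):
  pos 0: 11010 XOR 11101 = 00111
  pos 2: 11101 XOR 11101 = 00000
  pos 7: 10000 XOR 11101 = 01101
Remainder (last 4 bits) = 1101. This is the CRC / FCS.

1101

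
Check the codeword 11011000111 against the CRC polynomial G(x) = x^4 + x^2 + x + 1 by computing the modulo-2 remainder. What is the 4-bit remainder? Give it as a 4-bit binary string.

0001

Modulo-2 division of 11011000111 by 10111:
  pos 0: 11011 XOR 10111 = 01100
  pos 1: 11000 XOR 10111 = 01111
  pos 2: 11110 XOR 10111 = 01001
  pos 3: 10010 XOR 10111 = 00101
  pos 5: 10111 XOR 10111 = 00000
Remainder = 0001 (nonzero — an error is detected).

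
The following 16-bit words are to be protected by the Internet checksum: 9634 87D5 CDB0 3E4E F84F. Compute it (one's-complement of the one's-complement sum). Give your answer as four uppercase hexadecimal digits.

DDA6

One's-complement addition (fold any carry out of bit 15 back into bit 0):
  0x9634 + 0x87D5 = 0x11E09 → wrap carry → 0x1E0A
  0x1E0A + 0xCDB0 = 0x0EBBA
  0xEBBA + 0x3E4E = 0x12A08 → wrap carry → 0x2A09
  0x2A09 + 0xF84F = 0x12258 → wrap carry → 0x2259
One's-complement sum = 0x2259.
Checksum = ~0x2259 & 0xFFFF = 0xDDA6.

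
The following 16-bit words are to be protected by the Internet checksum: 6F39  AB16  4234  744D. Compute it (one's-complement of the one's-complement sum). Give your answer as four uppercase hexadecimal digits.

2F2E

One's-complement addition (fold any carry out of bit 15 back into bit 0):
  0x6F39 + 0xAB16 = 0x11A4F → wrap carry → 0x1A50
  0x1A50 + 0x4234 = 0x05C84
  0x5C84 + 0x744D = 0x0D0D1
One's-complement sum = 0xD0D1.
Checksum = ~0xD0D1 & 0xFFFF = 0x2F2E.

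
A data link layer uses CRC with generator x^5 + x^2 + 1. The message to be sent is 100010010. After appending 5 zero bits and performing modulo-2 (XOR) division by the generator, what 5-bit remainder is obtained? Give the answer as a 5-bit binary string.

Append 5 zeros: 10001001000000. Divide by 100101 (XOR where the leading bit is 1):
  pos 0: 100010 XOR 100101 = 000111
  pos 3: 111010 XOR 100101 = 011111
  pos 4: 111110 XOR 100101 = 011011
  pos 5: 110110 XOR 100101 = 010011
  pos 6: 100110 XOR 100101 = 000011
Remainder (last 5 bits) = 01100. This is the CRC / FCS.

01100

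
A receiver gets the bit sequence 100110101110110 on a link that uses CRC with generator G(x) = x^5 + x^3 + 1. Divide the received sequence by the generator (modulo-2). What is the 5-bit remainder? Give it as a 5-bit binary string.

01000

Modulo-2 division of 100110101110110 by 101001:
  pos 0: 100110 XOR 101001 = 001111
  pos 2: 111110 XOR 101001 = 010111
  pos 3: 101111 XOR 101001 = 000110
  pos 6: 110110 XOR 101001 = 011111
  pos 7: 111111 XOR 101001 = 010110
  pos 8: 101101 XOR 101001 = 000100
Remainder = 01000 (nonzero — an error is detected).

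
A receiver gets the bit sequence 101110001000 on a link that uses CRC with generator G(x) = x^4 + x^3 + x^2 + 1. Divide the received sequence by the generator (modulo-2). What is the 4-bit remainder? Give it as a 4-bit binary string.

0010

Modulo-2 division of 101110001000 by 11101:
  pos 0: 10111 XOR 11101 = 01010
  pos 1: 10100 XOR 11101 = 01001
  pos 2: 10010 XOR 11101 = 01111
  pos 3: 11110 XOR 11101 = 00011
  pos 6: 11100 XOR 11101 = 00001
Remainder = 0010 (nonzero — an error is detected).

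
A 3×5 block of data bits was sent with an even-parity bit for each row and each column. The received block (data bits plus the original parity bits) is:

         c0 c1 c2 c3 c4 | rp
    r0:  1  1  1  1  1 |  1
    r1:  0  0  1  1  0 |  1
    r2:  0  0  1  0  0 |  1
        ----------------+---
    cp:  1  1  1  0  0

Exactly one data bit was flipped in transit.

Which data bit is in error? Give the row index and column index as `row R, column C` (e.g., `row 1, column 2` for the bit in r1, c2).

row 1, column 4

Recompute each row's even parity and compare to rp:
  r0: data parity 1, sent rp 1 → ok
  r1: data parity 0, sent rp 1 → mismatch
  r2: data parity 1, sent rp 1 → ok
Recompute each column's even parity and compare to cp:
  c0: data parity 1, sent cp 1 → ok
  c1: data parity 1, sent cp 1 → ok
  c2: data parity 1, sent cp 1 → ok
  c3: data parity 0, sent cp 0 → ok
  c4: data parity 1, sent cp 0 → mismatch
Exactly one row (r1) and one column (c4) fail → the flipped bit is at their intersection.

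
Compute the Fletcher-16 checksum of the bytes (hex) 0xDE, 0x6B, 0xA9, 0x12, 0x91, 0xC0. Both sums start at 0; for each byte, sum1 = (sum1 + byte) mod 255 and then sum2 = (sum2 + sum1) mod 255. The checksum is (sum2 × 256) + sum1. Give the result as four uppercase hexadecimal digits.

Running sums (mod 255):
  after byte 0 (0xDE): sum1=222, sum2=222
  after byte 1 (0x6B): sum1=74, sum2=41
  after byte 2 (0xA9): sum1=243, sum2=29
  after byte 3 (0x12): sum1=6, sum2=35
  after byte 4 (0x91): sum1=151, sum2=186
  after byte 5 (0xC0): sum1=88, sum2=19
Checksum = sum2·256 + sum1 = 19·256 + 88 = 4952 = 0x1358.

1358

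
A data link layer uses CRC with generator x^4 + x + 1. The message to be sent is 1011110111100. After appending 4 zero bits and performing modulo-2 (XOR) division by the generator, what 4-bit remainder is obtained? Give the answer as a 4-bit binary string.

1111

Append 4 zeros: 10111101111000000. Divide by 10011 (XOR where the leading bit is 1):
  pos 0: 10111 XOR 10011 = 00100
  pos 2: 10010 XOR 10011 = 00001
  pos 6: 11111 XOR 10011 = 01100
  pos 7: 11000 XOR 10011 = 01011
  pos 8: 10110 XOR 10011 = 00101
  pos 10: 10100 XOR 10011 = 00111
  pos 12: 11100 XOR 10011 = 01111
Remainder (last 4 bits) = 1111. This is the CRC / FCS.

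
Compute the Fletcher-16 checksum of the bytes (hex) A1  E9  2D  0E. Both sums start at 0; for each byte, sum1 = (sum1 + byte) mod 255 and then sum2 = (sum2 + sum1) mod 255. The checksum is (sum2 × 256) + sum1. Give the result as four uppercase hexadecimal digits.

Running sums (mod 255):
  after byte 0 (A1): sum1=161, sum2=161
  after byte 1 (E9): sum1=139, sum2=45
  after byte 2 (2D): sum1=184, sum2=229
  after byte 3 (0E): sum1=198, sum2=172
Checksum = sum2·256 + sum1 = 172·256 + 198 = 44230 = 0xACC6.

ACC6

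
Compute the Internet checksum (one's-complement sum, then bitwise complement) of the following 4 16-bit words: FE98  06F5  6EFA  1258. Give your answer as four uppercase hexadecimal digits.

791F

One's-complement addition (fold any carry out of bit 15 back into bit 0):
  0xFE98 + 0x06F5 = 0x1058D → wrap carry → 0x058E
  0x058E + 0x6EFA = 0x07488
  0x7488 + 0x1258 = 0x086E0
One's-complement sum = 0x86E0.
Checksum = ~0x86E0 & 0xFFFF = 0x791F.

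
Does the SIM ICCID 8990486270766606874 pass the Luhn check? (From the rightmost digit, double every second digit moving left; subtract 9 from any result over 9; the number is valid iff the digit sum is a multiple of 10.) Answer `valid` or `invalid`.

From the right, keep odd positions and double even positions (subtract 9 from any doubled value over 9):
  doubled (positions 2,4,...): 5 3 3 3 0 4 7 0 9 → sum 34
  kept (positions 1,3,...): 4 8 0 6 7 7 6 4 9 8 → sum 59
Total = 93.
93 mod 10 = 3, so the number is invalid.

invalid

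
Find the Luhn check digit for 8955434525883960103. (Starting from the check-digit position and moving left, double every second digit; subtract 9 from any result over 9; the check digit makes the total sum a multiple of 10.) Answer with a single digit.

4

Partial digits right→left: 3 0 1 0 6 9 3 8 8 5 2 5 4 3 4 5 5 9 8
Double every second digit counting from the check-digit position (so the 1st, 3rd, 5th, ... of the partial from the right).
  doubled (with −9 where >9): 6 2 3 6 7 4 8 8 1 7 → sum 52
  kept as-is: 0 0 9 8 5 5 3 5 9 → sum 44
Total = 52 + 44 = 96.
Check digit = (10 − (96 mod 10)) mod 10 = 4.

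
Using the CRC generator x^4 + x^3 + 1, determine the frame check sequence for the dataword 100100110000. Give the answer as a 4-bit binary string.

Append 4 zeros: 1001001100000000. Divide by 11001 (XOR where the leading bit is 1):
  pos 0: 10010 XOR 11001 = 01011
  pos 1: 10110 XOR 11001 = 01111
  pos 2: 11111 XOR 11001 = 00110
  pos 4: 11010 XOR 11001 = 00011
  pos 7: 11000 XOR 11001 = 00001
  pos 11: 10000 XOR 11001 = 01001
Remainder (last 4 bits) = 1001. This is the CRC / FCS.

1001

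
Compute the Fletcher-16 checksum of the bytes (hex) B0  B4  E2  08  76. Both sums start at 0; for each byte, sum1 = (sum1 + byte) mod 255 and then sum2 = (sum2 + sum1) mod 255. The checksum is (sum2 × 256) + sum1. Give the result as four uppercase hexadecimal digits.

75C6

Running sums (mod 255):
  after byte 0 (B0): sum1=176, sum2=176
  after byte 1 (B4): sum1=101, sum2=22
  after byte 2 (E2): sum1=72, sum2=94
  after byte 3 (08): sum1=80, sum2=174
  after byte 4 (76): sum1=198, sum2=117
Checksum = sum2·256 + sum1 = 117·256 + 198 = 30150 = 0x75C6.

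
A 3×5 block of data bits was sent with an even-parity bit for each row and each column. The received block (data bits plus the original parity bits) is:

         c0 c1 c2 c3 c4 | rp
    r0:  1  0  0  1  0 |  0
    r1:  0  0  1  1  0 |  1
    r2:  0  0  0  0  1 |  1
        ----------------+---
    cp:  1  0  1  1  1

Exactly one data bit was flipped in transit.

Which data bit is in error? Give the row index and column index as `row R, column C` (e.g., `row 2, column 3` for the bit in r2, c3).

Recompute each row's even parity and compare to rp:
  r0: data parity 0, sent rp 0 → ok
  r1: data parity 0, sent rp 1 → mismatch
  r2: data parity 1, sent rp 1 → ok
Recompute each column's even parity and compare to cp:
  c0: data parity 1, sent cp 1 → ok
  c1: data parity 0, sent cp 0 → ok
  c2: data parity 1, sent cp 1 → ok
  c3: data parity 0, sent cp 1 → mismatch
  c4: data parity 1, sent cp 1 → ok
Exactly one row (r1) and one column (c3) fail → the flipped bit is at their intersection.

row 1, column 3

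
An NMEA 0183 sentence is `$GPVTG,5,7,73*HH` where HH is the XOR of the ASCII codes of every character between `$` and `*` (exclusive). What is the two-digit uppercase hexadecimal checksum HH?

XOR the ASCII codes of the payload characters:
  'G' = 0x47 → acc = 0x47
  'P' = 0x50 → acc = 0x17
  'V' = 0x56 → acc = 0x41
  'T' = 0x54 → acc = 0x15
  'G' = 0x47 → acc = 0x52
  ',' = 0x2C → acc = 0x7E
  '5' = 0x35 → acc = 0x4B
  ',' = 0x2C → acc = 0x67
  '7' = 0x37 → acc = 0x50
  ',' = 0x2C → acc = 0x7C
  '7' = 0x37 → acc = 0x4B
  '3' = 0x33 → acc = 0x78
Checksum = 0x78.

78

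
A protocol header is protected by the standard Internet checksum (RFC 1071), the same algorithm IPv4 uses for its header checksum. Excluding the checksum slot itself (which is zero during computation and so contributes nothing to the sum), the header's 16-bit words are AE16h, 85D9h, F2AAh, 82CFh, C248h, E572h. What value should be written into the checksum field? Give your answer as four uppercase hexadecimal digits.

AED9

One's-complement addition (fold any carry out of bit 15 back into bit 0):
  0xAE16 + 0x85D9 = 0x133EF → wrap carry → 0x33F0
  0x33F0 + 0xF2AA = 0x1269A → wrap carry → 0x269B
  0x269B + 0x82CF = 0x0A96A
  0xA96A + 0xC248 = 0x16BB2 → wrap carry → 0x6BB3
  0x6BB3 + 0xE572 = 0x15125 → wrap carry → 0x5126
One's-complement sum = 0x5126.
Checksum = ~0x5126 & 0xFFFF = 0xAED9.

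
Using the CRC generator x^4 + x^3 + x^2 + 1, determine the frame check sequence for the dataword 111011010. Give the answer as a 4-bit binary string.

Append 4 zeros: 1110110100000. Divide by 11101 (XOR where the leading bit is 1):
  pos 0: 11101 XOR 11101 = 00000
  pos 5: 10100 XOR 11101 = 01001
  pos 6: 10010 XOR 11101 = 01111
  pos 7: 11110 XOR 11101 = 00011
Remainder (last 4 bits) = 0110. This is the CRC / FCS.

0110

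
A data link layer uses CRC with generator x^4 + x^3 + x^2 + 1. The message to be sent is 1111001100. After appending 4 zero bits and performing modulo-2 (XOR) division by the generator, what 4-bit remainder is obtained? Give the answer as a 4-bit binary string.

Append 4 zeros: 11110011000000. Divide by 11101 (XOR where the leading bit is 1):
  pos 0: 11110 XOR 11101 = 00011
  pos 3: 11011 XOR 11101 = 00110
  pos 5: 11000 XOR 11101 = 00101
  pos 7: 10100 XOR 11101 = 01001
  pos 8: 10010 XOR 11101 = 01111
  pos 9: 11110 XOR 11101 = 00011
Remainder (last 4 bits) = 0011. This is the CRC / FCS.

0011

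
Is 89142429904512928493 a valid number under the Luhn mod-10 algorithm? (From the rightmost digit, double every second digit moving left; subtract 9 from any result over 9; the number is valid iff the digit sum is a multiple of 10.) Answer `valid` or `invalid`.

From the right, keep odd positions and double even positions (subtract 9 from any doubled value over 9):
  doubled (positions 2,4,...): 9 7 9 2 8 9 4 4 2 7 → sum 61
  kept (positions 1,3,...): 3 4 2 2 5 0 9 4 4 9 → sum 42
Total = 103.
103 mod 10 = 3, so the number is invalid.

invalid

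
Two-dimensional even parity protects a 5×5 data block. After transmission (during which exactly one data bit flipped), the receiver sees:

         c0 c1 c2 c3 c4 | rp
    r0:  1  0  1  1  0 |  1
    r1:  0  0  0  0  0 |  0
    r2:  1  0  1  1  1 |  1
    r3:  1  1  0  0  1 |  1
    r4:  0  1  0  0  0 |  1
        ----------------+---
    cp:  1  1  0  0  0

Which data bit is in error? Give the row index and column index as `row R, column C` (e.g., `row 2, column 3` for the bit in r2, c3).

row 2, column 1

Recompute each row's even parity and compare to rp:
  r0: data parity 1, sent rp 1 → ok
  r1: data parity 0, sent rp 0 → ok
  r2: data parity 0, sent rp 1 → mismatch
  r3: data parity 1, sent rp 1 → ok
  r4: data parity 1, sent rp 1 → ok
Recompute each column's even parity and compare to cp:
  c0: data parity 1, sent cp 1 → ok
  c1: data parity 0, sent cp 1 → mismatch
  c2: data parity 0, sent cp 0 → ok
  c3: data parity 0, sent cp 0 → ok
  c4: data parity 0, sent cp 0 → ok
Exactly one row (r2) and one column (c1) fail → the flipped bit is at their intersection.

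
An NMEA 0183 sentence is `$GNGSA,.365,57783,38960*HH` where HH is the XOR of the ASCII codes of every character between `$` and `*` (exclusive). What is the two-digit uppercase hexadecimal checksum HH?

64

XOR the ASCII codes of the payload characters:
  'G' = 0x47 → acc = 0x47
  'N' = 0x4E → acc = 0x09
  'G' = 0x47 → acc = 0x4E
  'S' = 0x53 → acc = 0x1D
  'A' = 0x41 → acc = 0x5C
  ',' = 0x2C → acc = 0x70
  '.' = 0x2E → acc = 0x5E
  '3' = 0x33 → acc = 0x6D
  '6' = 0x36 → acc = 0x5B
  '5' = 0x35 → acc = 0x6E
  ',' = 0x2C → acc = 0x42
  '5' = 0x35 → acc = 0x77
  '7' = 0x37 → acc = 0x40
  '7' = 0x37 → acc = 0x77
  '8' = 0x38 → acc = 0x4F
  '3' = 0x33 → acc = 0x7C
  ',' = 0x2C → acc = 0x50
  '3' = 0x33 → acc = 0x63
  '8' = 0x38 → acc = 0x5B
  '9' = 0x39 → acc = 0x62
  '6' = 0x36 → acc = 0x54
  '0' = 0x30 → acc = 0x64
Checksum = 0x64.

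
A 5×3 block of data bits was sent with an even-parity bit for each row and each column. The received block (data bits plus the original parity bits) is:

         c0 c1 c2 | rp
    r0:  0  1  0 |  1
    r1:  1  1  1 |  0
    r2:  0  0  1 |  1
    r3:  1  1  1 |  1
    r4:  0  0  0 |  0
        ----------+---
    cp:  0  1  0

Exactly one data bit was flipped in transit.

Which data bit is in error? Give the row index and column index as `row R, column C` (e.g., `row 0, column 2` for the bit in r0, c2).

row 1, column 2

Recompute each row's even parity and compare to rp:
  r0: data parity 1, sent rp 1 → ok
  r1: data parity 1, sent rp 0 → mismatch
  r2: data parity 1, sent rp 1 → ok
  r3: data parity 1, sent rp 1 → ok
  r4: data parity 0, sent rp 0 → ok
Recompute each column's even parity and compare to cp:
  c0: data parity 0, sent cp 0 → ok
  c1: data parity 1, sent cp 1 → ok
  c2: data parity 1, sent cp 0 → mismatch
Exactly one row (r1) and one column (c2) fail → the flipped bit is at their intersection.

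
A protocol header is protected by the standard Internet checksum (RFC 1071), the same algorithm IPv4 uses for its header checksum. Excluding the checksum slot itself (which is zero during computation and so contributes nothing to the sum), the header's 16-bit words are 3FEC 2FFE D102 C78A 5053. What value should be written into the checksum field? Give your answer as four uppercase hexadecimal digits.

One's-complement addition (fold any carry out of bit 15 back into bit 0):
  0x3FEC + 0x2FFE = 0x06FEA
  0x6FEA + 0xD102 = 0x140EC → wrap carry → 0x40ED
  0x40ED + 0xC78A = 0x10877 → wrap carry → 0x0878
  0x0878 + 0x5053 = 0x058CB
One's-complement sum = 0x58CB.
Checksum = ~0x58CB & 0xFFFF = 0xA734.

A734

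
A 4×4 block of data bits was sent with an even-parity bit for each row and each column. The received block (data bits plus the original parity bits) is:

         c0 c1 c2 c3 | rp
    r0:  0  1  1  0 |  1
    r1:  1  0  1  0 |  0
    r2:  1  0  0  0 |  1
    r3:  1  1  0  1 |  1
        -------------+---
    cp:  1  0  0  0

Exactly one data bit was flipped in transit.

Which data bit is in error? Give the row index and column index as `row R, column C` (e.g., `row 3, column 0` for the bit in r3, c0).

Recompute each row's even parity and compare to rp:
  r0: data parity 0, sent rp 1 → mismatch
  r1: data parity 0, sent rp 0 → ok
  r2: data parity 1, sent rp 1 → ok
  r3: data parity 1, sent rp 1 → ok
Recompute each column's even parity and compare to cp:
  c0: data parity 1, sent cp 1 → ok
  c1: data parity 0, sent cp 0 → ok
  c2: data parity 0, sent cp 0 → ok
  c3: data parity 1, sent cp 0 → mismatch
Exactly one row (r0) and one column (c3) fail → the flipped bit is at their intersection.

row 0, column 3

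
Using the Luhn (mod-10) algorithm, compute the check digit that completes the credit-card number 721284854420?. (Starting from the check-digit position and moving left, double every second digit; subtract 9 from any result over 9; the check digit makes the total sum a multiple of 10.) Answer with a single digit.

Partial digits right→left: 0 2 4 4 5 8 4 8 2 1 2 7
Double every second digit counting from the check-digit position (so the 1st, 3rd, 5th, ... of the partial from the right).
  doubled (with −9 where >9): 0 8 1 8 4 4 → sum 25
  kept as-is: 2 4 8 8 1 7 → sum 30
Total = 25 + 30 = 55.
Check digit = (10 − (55 mod 10)) mod 10 = 5.

5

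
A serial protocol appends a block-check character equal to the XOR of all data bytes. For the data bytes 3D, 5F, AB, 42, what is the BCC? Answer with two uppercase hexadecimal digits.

XOR the bytes together:
  start with 0x3D
  0x3D ⊕ 0x5F = 0x62
  0x62 ⊕ 0xAB = 0xC9
  0xC9 ⊕ 0x42 = 0x8B

8B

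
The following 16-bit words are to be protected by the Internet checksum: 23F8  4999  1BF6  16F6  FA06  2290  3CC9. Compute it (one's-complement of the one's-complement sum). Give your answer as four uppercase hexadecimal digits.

0622

One's-complement addition (fold any carry out of bit 15 back into bit 0):
  0x23F8 + 0x4999 = 0x06D91
  0x6D91 + 0x1BF6 = 0x08987
  0x8987 + 0x16F6 = 0x0A07D
  0xA07D + 0xFA06 = 0x19A83 → wrap carry → 0x9A84
  0x9A84 + 0x2290 = 0x0BD14
  0xBD14 + 0x3CC9 = 0x0F9DD
One's-complement sum = 0xF9DD.
Checksum = ~0xF9DD & 0xFFFF = 0x0622.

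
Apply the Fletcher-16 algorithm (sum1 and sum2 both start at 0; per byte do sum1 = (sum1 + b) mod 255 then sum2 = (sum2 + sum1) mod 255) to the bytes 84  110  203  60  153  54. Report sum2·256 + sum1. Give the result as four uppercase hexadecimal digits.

Running sums (mod 255):
  after byte 0 (84): sum1=84, sum2=84
  after byte 1 (110): sum1=194, sum2=23
  after byte 2 (203): sum1=142, sum2=165
  after byte 3 (60): sum1=202, sum2=112
  after byte 4 (153): sum1=100, sum2=212
  after byte 5 (54): sum1=154, sum2=111
Checksum = sum2·256 + sum1 = 111·256 + 154 = 28570 = 0x6F9A.

6F9A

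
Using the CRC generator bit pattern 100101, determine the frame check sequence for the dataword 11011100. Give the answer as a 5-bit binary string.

01010

Append 5 zeros: 1101110000000. Divide by 100101 (XOR where the leading bit is 1):
  pos 0: 110111 XOR 100101 = 010010
  pos 1: 100100 XOR 100101 = 000001
  pos 6: 100000 XOR 100101 = 000101
Remainder (last 5 bits) = 01010. This is the CRC / FCS.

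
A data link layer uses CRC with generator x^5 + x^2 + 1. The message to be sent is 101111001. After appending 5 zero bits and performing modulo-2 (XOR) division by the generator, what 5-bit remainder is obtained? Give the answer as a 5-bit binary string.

11000

Append 5 zeros: 10111100100000. Divide by 100101 (XOR where the leading bit is 1):
  pos 0: 101111 XOR 100101 = 001010
  pos 2: 101000 XOR 100101 = 001101
  pos 4: 110110 XOR 100101 = 010011
  pos 5: 100110 XOR 100101 = 000011
Remainder (last 5 bits) = 11000. This is the CRC / FCS.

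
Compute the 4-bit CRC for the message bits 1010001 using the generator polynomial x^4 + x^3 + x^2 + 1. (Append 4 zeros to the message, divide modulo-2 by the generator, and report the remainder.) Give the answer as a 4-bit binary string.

0111

Append 4 zeros: 10100010000. Divide by 11101 (XOR where the leading bit is 1):
  pos 0: 10100 XOR 11101 = 01001
  pos 1: 10010 XOR 11101 = 01111
  pos 2: 11111 XOR 11101 = 00010
  pos 5: 10000 XOR 11101 = 01101
  pos 6: 11010 XOR 11101 = 00111
Remainder (last 4 bits) = 0111. This is the CRC / FCS.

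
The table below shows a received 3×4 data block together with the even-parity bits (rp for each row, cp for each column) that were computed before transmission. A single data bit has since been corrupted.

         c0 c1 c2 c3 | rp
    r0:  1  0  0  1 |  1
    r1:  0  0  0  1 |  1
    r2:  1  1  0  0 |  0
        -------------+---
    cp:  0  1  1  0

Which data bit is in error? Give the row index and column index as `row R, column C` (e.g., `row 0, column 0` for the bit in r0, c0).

row 0, column 2

Recompute each row's even parity and compare to rp:
  r0: data parity 0, sent rp 1 → mismatch
  r1: data parity 1, sent rp 1 → ok
  r2: data parity 0, sent rp 0 → ok
Recompute each column's even parity and compare to cp:
  c0: data parity 0, sent cp 0 → ok
  c1: data parity 1, sent cp 1 → ok
  c2: data parity 0, sent cp 1 → mismatch
  c3: data parity 0, sent cp 0 → ok
Exactly one row (r0) and one column (c2) fail → the flipped bit is at their intersection.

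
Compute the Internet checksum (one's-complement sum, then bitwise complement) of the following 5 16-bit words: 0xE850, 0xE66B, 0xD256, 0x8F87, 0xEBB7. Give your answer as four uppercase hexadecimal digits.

E3AC

One's-complement addition (fold any carry out of bit 15 back into bit 0):
  0xE850 + 0xE66B = 0x1CEBB → wrap carry → 0xCEBC
  0xCEBC + 0xD256 = 0x1A112 → wrap carry → 0xA113
  0xA113 + 0x8F87 = 0x1309A → wrap carry → 0x309B
  0x309B + 0xEBB7 = 0x11C52 → wrap carry → 0x1C53
One's-complement sum = 0x1C53.
Checksum = ~0x1C53 & 0xFFFF = 0xE3AC.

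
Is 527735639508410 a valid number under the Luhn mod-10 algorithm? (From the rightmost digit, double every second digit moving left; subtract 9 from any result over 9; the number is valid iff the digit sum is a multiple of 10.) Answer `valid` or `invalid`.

valid

From the right, keep odd positions and double even positions (subtract 9 from any doubled value over 9):
  doubled (positions 2,4,...): 2 7 1 6 1 5 4 → sum 26
  kept (positions 1,3,...): 0 4 0 9 6 3 7 5 → sum 34
Total = 60.
60 mod 10 = 0, so the number is valid.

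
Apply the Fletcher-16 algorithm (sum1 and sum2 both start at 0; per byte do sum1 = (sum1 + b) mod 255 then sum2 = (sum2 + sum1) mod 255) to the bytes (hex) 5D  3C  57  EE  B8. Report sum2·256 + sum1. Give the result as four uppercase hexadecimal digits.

6098

Running sums (mod 255):
  after byte 0 (5D): sum1=93, sum2=93
  after byte 1 (3C): sum1=153, sum2=246
  after byte 2 (57): sum1=240, sum2=231
  after byte 3 (EE): sum1=223, sum2=199
  after byte 4 (B8): sum1=152, sum2=96
Checksum = sum2·256 + sum1 = 96·256 + 152 = 24728 = 0x6098.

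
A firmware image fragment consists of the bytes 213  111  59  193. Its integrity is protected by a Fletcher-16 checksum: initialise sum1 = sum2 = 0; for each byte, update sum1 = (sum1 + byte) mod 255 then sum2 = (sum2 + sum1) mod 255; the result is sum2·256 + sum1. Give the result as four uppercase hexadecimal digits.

DD42

Running sums (mod 255):
  after byte 0 (213): sum1=213, sum2=213
  after byte 1 (111): sum1=69, sum2=27
  after byte 2 (59): sum1=128, sum2=155
  after byte 3 (193): sum1=66, sum2=221
Checksum = sum2·256 + sum1 = 221·256 + 66 = 56642 = 0xDD42.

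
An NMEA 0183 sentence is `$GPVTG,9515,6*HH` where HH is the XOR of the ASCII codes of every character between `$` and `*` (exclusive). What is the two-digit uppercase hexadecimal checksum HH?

6C

XOR the ASCII codes of the payload characters:
  'G' = 0x47 → acc = 0x47
  'P' = 0x50 → acc = 0x17
  'V' = 0x56 → acc = 0x41
  'T' = 0x54 → acc = 0x15
  'G' = 0x47 → acc = 0x52
  ',' = 0x2C → acc = 0x7E
  '9' = 0x39 → acc = 0x47
  '5' = 0x35 → acc = 0x72
  '1' = 0x31 → acc = 0x43
  '5' = 0x35 → acc = 0x76
  ',' = 0x2C → acc = 0x5A
  '6' = 0x36 → acc = 0x6C
Checksum = 0x6C.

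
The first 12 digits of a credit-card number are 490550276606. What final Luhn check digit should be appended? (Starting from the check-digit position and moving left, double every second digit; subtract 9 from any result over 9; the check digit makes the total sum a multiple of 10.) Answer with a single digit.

Partial digits right→left: 6 0 6 6 7 2 0 5 5 0 9 4
Double every second digit counting from the check-digit position (so the 1st, 3rd, 5th, ... of the partial from the right).
  doubled (with −9 where >9): 3 3 5 0 1 9 → sum 21
  kept as-is: 0 6 2 5 0 4 → sum 17
Total = 21 + 17 = 38.
Check digit = (10 − (38 mod 10)) mod 10 = 2.

2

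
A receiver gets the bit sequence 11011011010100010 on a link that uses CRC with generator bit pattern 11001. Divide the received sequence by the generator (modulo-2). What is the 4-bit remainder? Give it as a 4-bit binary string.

Modulo-2 division of 11011011010100010 by 11001:
  pos 0: 11011 XOR 11001 = 00010
  pos 3: 10011 XOR 11001 = 01010
  pos 4: 10100 XOR 11001 = 01101
  pos 5: 11011 XOR 11001 = 00010
  pos 8: 10010 XOR 11001 = 01011
  pos 9: 10110 XOR 11001 = 01111
  pos 10: 11110 XOR 11001 = 00111
  pos 12: 11110 XOR 11001 = 00111
Remainder = 0111 (nonzero — an error is detected).

0111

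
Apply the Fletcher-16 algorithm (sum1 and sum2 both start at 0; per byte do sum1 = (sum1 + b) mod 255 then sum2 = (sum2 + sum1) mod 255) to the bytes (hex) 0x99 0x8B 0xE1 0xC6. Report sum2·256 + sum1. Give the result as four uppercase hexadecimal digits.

Running sums (mod 255):
  after byte 0 (0x99): sum1=153, sum2=153
  after byte 1 (0x8B): sum1=37, sum2=190
  after byte 2 (0xE1): sum1=7, sum2=197
  after byte 3 (0xC6): sum1=205, sum2=147
Checksum = sum2·256 + sum1 = 147·256 + 205 = 37837 = 0x93CD.

93CD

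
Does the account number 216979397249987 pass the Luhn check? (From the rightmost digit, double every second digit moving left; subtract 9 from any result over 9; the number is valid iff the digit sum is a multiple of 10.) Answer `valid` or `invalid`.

From the right, keep odd positions and double even positions (subtract 9 from any doubled value over 9):
  doubled (positions 2,4,...): 7 9 4 9 9 9 2 → sum 49
  kept (positions 1,3,...): 7 9 4 7 3 7 6 2 → sum 45
Total = 94.
94 mod 10 = 4, so the number is invalid.

invalid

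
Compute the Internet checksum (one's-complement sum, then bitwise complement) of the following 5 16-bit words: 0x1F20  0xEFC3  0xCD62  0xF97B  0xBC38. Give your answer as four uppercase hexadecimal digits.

6E04

One's-complement addition (fold any carry out of bit 15 back into bit 0):
  0x1F20 + 0xEFC3 = 0x10EE3 → wrap carry → 0x0EE4
  0x0EE4 + 0xCD62 = 0x0DC46
  0xDC46 + 0xF97B = 0x1D5C1 → wrap carry → 0xD5C2
  0xD5C2 + 0xBC38 = 0x191FA → wrap carry → 0x91FB
One's-complement sum = 0x91FB.
Checksum = ~0x91FB & 0xFFFF = 0x6E04.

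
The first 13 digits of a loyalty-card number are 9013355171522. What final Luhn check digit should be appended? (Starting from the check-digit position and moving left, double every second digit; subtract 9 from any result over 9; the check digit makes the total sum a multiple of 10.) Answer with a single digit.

0

Partial digits right→left: 2 2 5 1 7 1 5 5 3 3 1 0 9
Double every second digit counting from the check-digit position (so the 1st, 3rd, 5th, ... of the partial from the right).
  doubled (with −9 where >9): 4 1 5 1 6 2 9 → sum 28
  kept as-is: 2 1 1 5 3 0 → sum 12
Total = 28 + 12 = 40.
Check digit = (10 − (40 mod 10)) mod 10 = 0.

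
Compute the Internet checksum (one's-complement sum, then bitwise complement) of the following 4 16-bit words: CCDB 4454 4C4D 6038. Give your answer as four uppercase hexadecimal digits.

424A

One's-complement addition (fold any carry out of bit 15 back into bit 0):
  0xCCDB + 0x4454 = 0x1112F → wrap carry → 0x1130
  0x1130 + 0x4C4D = 0x05D7D
  0x5D7D + 0x6038 = 0x0BDB5
One's-complement sum = 0xBDB5.
Checksum = ~0xBDB5 & 0xFFFF = 0x424A.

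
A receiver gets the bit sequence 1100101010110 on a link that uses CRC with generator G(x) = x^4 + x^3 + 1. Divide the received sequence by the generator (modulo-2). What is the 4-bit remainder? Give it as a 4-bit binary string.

Modulo-2 division of 1100101010110 by 11001:
  pos 0: 11001 XOR 11001 = 00000
  pos 6: 10101 XOR 11001 = 01100
  pos 7: 11001 XOR 11001 = 00000
Remainder = 0000 (zero — the frame passes the CRC check).

0000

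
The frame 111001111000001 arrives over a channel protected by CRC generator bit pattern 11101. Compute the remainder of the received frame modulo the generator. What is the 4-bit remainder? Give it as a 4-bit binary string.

0000

Modulo-2 division of 111001111000001 by 11101:
  pos 0: 11100 XOR 11101 = 00001
  pos 4: 11111 XOR 11101 = 00010
  pos 7: 10000 XOR 11101 = 01101
  pos 8: 11010 XOR 11101 = 00111
  pos 10: 11101 XOR 11101 = 00000
Remainder = 0000 (zero — the frame passes the CRC check).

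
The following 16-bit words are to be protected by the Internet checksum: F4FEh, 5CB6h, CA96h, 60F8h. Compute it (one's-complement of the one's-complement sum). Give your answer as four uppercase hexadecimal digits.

82BB

One's-complement addition (fold any carry out of bit 15 back into bit 0):
  0xF4FE + 0x5CB6 = 0x151B4 → wrap carry → 0x51B5
  0x51B5 + 0xCA96 = 0x11C4B → wrap carry → 0x1C4C
  0x1C4C + 0x60F8 = 0x07D44
One's-complement sum = 0x7D44.
Checksum = ~0x7D44 & 0xFFFF = 0x82BB.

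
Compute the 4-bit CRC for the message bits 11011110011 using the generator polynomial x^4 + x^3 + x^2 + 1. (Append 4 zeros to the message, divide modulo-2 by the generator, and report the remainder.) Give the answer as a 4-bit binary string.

0110

Append 4 zeros: 110111100110000. Divide by 11101 (XOR where the leading bit is 1):
  pos 0: 11011 XOR 11101 = 00110
  pos 2: 11011 XOR 11101 = 00110
  pos 4: 11000 XOR 11101 = 00101
  pos 6: 10111 XOR 11101 = 01010
  pos 7: 10100 XOR 11101 = 01001
  pos 8: 10010 XOR 11101 = 01111
  pos 9: 11110 XOR 11101 = 00011
Remainder (last 4 bits) = 0110. This is the CRC / FCS.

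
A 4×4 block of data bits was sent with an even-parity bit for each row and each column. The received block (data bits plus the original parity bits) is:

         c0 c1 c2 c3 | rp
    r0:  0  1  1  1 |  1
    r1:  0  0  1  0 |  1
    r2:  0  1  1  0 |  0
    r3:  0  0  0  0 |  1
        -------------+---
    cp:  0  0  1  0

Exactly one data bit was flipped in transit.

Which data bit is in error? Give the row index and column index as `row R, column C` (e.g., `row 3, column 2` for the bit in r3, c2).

row 3, column 3

Recompute each row's even parity and compare to rp:
  r0: data parity 1, sent rp 1 → ok
  r1: data parity 1, sent rp 1 → ok
  r2: data parity 0, sent rp 0 → ok
  r3: data parity 0, sent rp 1 → mismatch
Recompute each column's even parity and compare to cp:
  c0: data parity 0, sent cp 0 → ok
  c1: data parity 0, sent cp 0 → ok
  c2: data parity 1, sent cp 1 → ok
  c3: data parity 1, sent cp 0 → mismatch
Exactly one row (r3) and one column (c3) fail → the flipped bit is at their intersection.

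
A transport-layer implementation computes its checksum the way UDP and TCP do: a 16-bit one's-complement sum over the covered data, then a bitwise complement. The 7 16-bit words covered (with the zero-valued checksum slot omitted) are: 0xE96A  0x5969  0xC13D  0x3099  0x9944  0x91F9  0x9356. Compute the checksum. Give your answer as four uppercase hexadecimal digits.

0CC0

One's-complement addition (fold any carry out of bit 15 back into bit 0):
  0xE96A + 0x5969 = 0x142D3 → wrap carry → 0x42D4
  0x42D4 + 0xC13D = 0x10411 → wrap carry → 0x0412
  0x0412 + 0x3099 = 0x034AB
  0x34AB + 0x9944 = 0x0CDEF
  0xCDEF + 0x91F9 = 0x15FE8 → wrap carry → 0x5FE9
  0x5FE9 + 0x9356 = 0x0F33F
One's-complement sum = 0xF33F.
Checksum = ~0xF33F & 0xFFFF = 0x0CC0.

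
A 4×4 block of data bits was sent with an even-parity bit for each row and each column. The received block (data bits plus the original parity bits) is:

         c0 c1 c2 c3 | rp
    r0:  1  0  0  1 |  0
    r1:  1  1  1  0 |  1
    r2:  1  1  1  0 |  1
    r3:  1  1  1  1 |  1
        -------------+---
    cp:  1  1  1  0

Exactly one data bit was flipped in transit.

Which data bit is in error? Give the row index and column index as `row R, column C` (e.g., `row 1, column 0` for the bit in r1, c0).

Recompute each row's even parity and compare to rp:
  r0: data parity 0, sent rp 0 → ok
  r1: data parity 1, sent rp 1 → ok
  r2: data parity 1, sent rp 1 → ok
  r3: data parity 0, sent rp 1 → mismatch
Recompute each column's even parity and compare to cp:
  c0: data parity 0, sent cp 1 → mismatch
  c1: data parity 1, sent cp 1 → ok
  c2: data parity 1, sent cp 1 → ok
  c3: data parity 0, sent cp 0 → ok
Exactly one row (r3) and one column (c0) fail → the flipped bit is at their intersection.

row 3, column 0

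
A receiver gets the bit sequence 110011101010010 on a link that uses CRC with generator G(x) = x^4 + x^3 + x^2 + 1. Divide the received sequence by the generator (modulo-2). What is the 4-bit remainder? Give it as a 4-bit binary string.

Modulo-2 division of 110011101010010 by 11101:
  pos 0: 11001 XOR 11101 = 00100
  pos 2: 10011 XOR 11101 = 01110
  pos 3: 11100 XOR 11101 = 00001
  pos 7: 11010 XOR 11101 = 00111
  pos 9: 11101 XOR 11101 = 00000
Remainder = 0000 (zero — the frame passes the CRC check).

0000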